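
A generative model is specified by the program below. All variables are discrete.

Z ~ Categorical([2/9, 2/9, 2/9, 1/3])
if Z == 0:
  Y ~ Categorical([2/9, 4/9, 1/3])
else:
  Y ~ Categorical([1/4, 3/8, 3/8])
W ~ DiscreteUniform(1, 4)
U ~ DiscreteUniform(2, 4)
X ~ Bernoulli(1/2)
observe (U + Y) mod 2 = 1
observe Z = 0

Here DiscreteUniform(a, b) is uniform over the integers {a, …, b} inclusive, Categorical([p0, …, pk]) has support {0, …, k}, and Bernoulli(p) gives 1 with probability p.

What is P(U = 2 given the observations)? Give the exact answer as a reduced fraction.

P(U = 2 | obs) = 4/13

Enumerate traces; 32 have nonzero weight after conditioning:
  (Z=0, Y=0, W=1, U=3, X=0) weight 1/486
  (Z=0, Y=0, W=1, U=3, X=1) weight 1/486
  (Z=0, Y=0, W=2, U=3, X=0) weight 1/486
  (Z=0, Y=0, W=2, U=3, X=1) weight 1/486
  (Z=0, Y=0, W=3, U=3, X=0) weight 1/486
  (Z=0, Y=0, W=3, U=3, X=1) weight 1/486
  (Z=0, Y=0, W=4, U=3, X=0) weight 1/486
  (Z=0, Y=0, W=4, U=3, X=1) weight 1/486
  (Z=0, Y=1, W=1, U=2, X=0) weight 1/243
  (Z=0, Y=1, W=1, U=4, X=0) weight 1/243
  … 22 more
Group by U:
  weight(U=2) = 8/243
  weight(U=3) = 10/243
  weight(U=4) = 8/243
Total weight = 8/243 + 10/243 + 8/243 = 26/243
P(U=2 | obs) = 8/243 / 26/243 = 4/13
P(U=3 | obs) = 10/243 / 26/243 = 5/13
P(U=4 | obs) = 8/243 / 26/243 = 4/13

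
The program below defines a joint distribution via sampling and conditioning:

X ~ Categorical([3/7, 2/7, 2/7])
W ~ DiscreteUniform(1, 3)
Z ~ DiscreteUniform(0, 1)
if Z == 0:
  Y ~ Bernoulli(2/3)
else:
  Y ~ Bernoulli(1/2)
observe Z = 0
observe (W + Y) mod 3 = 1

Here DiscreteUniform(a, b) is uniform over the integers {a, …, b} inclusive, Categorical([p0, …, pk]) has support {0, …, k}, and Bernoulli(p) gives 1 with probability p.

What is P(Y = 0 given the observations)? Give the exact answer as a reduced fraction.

Enumerate traces; 6 have nonzero weight after conditioning:
  (X=0, W=1, Z=0, Y=0) weight 1/42
  (X=0, W=3, Z=0, Y=1) weight 1/21
  (X=1, W=1, Z=0, Y=0) weight 1/63
  (X=1, W=3, Z=0, Y=1) weight 2/63
  (X=2, W=1, Z=0, Y=0) weight 1/63
  (X=2, W=3, Z=0, Y=1) weight 2/63
Group by Y:
  weight(Y=0) = 1/18
  weight(Y=1) = 1/9
Total weight = 1/18 + 1/9 = 1/6
P(Y=0 | obs) = 1/18 / 1/6 = 1/3
P(Y=1 | obs) = 1/9 / 1/6 = 2/3

P(Y = 0 | obs) = 1/3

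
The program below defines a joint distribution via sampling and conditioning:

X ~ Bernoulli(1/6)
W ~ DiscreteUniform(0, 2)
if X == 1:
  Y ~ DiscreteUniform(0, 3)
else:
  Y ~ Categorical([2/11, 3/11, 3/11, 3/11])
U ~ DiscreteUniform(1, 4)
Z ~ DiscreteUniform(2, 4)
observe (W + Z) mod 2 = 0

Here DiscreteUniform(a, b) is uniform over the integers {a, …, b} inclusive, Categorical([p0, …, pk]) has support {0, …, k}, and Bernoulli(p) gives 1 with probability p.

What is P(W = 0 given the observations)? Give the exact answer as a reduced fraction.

P(W = 0 | obs) = 2/5

Enumerate traces; 160 have nonzero weight after conditioning:
  (X=0, W=0, Y=0, U=1, Z=2) weight 5/1188
  (X=0, W=0, Y=0, U=1, Z=4) weight 5/1188
  (X=0, W=0, Y=0, U=2, Z=2) weight 5/1188
  (X=0, W=0, Y=0, U=2, Z=4) weight 5/1188
  (X=0, W=0, Y=0, U=3, Z=2) weight 5/1188
  (X=0, W=0, Y=0, U=3, Z=4) weight 5/1188
  (X=0, W=0, Y=0, U=4, Z=2) weight 5/1188
  (X=0, W=0, Y=0, U=4, Z=4) weight 5/1188
  (X=0, W=1, Y=0, U=1, Z=3) weight 5/1188
  (X=0, W=2, Y=0, U=1, Z=2) weight 5/1188
  … 150 more
Group by W:
  weight(W=0) = 2/9
  weight(W=1) = 1/9
  weight(W=2) = 2/9
Total weight = 2/9 + 1/9 + 2/9 = 5/9
P(W=0 | obs) = 2/9 / 5/9 = 2/5
P(W=1 | obs) = 1/9 / 5/9 = 1/5
P(W=2 | obs) = 2/9 / 5/9 = 2/5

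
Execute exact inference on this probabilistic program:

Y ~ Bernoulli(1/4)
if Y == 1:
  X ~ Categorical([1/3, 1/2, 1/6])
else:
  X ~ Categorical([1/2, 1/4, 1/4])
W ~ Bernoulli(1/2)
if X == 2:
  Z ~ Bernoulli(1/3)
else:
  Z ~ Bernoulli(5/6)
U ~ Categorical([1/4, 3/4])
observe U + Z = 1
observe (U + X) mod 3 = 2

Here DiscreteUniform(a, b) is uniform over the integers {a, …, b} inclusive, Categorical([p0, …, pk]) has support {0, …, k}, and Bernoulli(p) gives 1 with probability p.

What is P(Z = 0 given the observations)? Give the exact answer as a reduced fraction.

Enumerate traces; 8 have nonzero weight after conditioning:
  (Y=0, X=1, W=0, Z=0, U=1) weight 3/256
  (Y=0, X=1, W=1, Z=0, U=1) weight 3/256
  (Y=0, X=2, W=0, Z=1, U=0) weight 1/128
  (Y=0, X=2, W=1, Z=1, U=0) weight 1/128
  (Y=1, X=1, W=0, Z=0, U=1) weight 1/128
  (Y=1, X=1, W=1, Z=0, U=1) weight 1/128
  (Y=1, X=2, W=0, Z=1, U=0) weight 1/576
  (Y=1, X=2, W=1, Z=1, U=0) weight 1/576
Group by Z:
  weight(Z=0) = 5/128
  weight(Z=1) = 11/576
Total weight = 5/128 + 11/576 = 67/1152
P(Z=0 | obs) = 5/128 / 67/1152 = 45/67
P(Z=1 | obs) = 11/576 / 67/1152 = 22/67

P(Z = 0 | obs) = 45/67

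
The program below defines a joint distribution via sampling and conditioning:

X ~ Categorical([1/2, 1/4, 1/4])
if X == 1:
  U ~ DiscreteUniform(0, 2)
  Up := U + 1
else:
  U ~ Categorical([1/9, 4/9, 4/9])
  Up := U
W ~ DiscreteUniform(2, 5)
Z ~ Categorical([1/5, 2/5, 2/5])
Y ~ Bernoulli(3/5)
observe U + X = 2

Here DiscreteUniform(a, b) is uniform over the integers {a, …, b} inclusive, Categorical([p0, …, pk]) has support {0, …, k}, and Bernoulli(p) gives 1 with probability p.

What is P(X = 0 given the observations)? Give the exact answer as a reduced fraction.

P(X = 0 | obs) = 2/3

Enumerate traces; 72 have nonzero weight after conditioning:
  (X=0, U=2, W=2, Z=0, Y=0) weight 1/225
  (X=0, U=2, W=2, Z=0, Y=1) weight 1/150
  (X=0, U=2, W=2, Z=1, Y=0) weight 2/225
  (X=0, U=2, W=2, Z=1, Y=1) weight 1/75
  (X=0, U=2, W=2, Z=2, Y=0) weight 2/225
  (X=0, U=2, W=2, Z=2, Y=1) weight 1/75
  (X=0, U=2, W=3, Z=0, Y=0) weight 1/225
  (X=0, U=2, W=3, Z=0, Y=1) weight 1/150
  (X=1, U=1, W=2, Z=0, Y=0) weight 1/600
  (X=2, U=0, W=2, Z=0, Y=0) weight 1/1800
  … 62 more
Group by X:
  weight(X=0) = 2/9
  weight(X=1) = 1/12
  weight(X=2) = 1/36
Total weight = 2/9 + 1/12 + 1/36 = 1/3
P(X=0 | obs) = 2/9 / 1/3 = 2/3
P(X=1 | obs) = 1/12 / 1/3 = 1/4
P(X=2 | obs) = 1/36 / 1/3 = 1/12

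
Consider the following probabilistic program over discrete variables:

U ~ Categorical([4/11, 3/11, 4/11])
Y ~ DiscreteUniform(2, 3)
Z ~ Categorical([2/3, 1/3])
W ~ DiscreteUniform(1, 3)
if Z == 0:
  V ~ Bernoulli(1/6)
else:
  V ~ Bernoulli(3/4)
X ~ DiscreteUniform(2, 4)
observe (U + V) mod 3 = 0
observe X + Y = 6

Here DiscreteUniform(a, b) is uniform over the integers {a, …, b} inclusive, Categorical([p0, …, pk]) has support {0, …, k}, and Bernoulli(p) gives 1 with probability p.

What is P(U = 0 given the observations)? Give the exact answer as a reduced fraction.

P(U = 0 | obs) = 23/36

Enumerate traces; 24 have nonzero weight after conditioning:
  (U=0, Y=2, Z=0, W=1, V=0, X=4) weight 10/891
  (U=0, Y=2, Z=0, W=2, V=0, X=4) weight 10/891
  (U=0, Y=2, Z=0, W=3, V=0, X=4) weight 10/891
  (U=0, Y=2, Z=1, W=1, V=0, X=4) weight 1/594
  (U=0, Y=2, Z=1, W=2, V=0, X=4) weight 1/594
  (U=0, Y=2, Z=1, W=3, V=0, X=4) weight 1/594
  (U=0, Y=3, Z=0, W=1, V=0, X=3) weight 10/891
  (U=0, Y=3, Z=0, W=2, V=0, X=3) weight 10/891
  (U=2, Y=2, Z=0, W=1, V=1, X=4) weight 2/891
  … 15 more
Group by U:
  weight(U=0) = 23/297
  weight(U=2) = 13/297
Total weight = 23/297 + 13/297 = 4/33
P(U=0 | obs) = 23/297 / 4/33 = 23/36
P(U=2 | obs) = 13/297 / 4/33 = 13/36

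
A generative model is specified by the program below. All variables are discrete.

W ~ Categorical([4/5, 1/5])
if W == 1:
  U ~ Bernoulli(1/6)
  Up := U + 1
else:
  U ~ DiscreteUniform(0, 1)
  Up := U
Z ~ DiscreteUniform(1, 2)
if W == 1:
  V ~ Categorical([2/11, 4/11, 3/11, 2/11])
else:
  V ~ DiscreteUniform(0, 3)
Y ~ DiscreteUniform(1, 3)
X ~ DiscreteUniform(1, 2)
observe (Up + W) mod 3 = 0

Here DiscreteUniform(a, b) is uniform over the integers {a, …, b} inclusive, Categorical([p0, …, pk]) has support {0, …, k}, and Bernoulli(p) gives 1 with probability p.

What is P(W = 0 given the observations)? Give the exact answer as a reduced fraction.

P(W = 0 | obs) = 12/13

Enumerate traces; 96 have nonzero weight after conditioning:
  (W=0, U=0, Z=1, V=0, Y=1, X=1) weight 1/120
  (W=0, U=0, Z=1, V=0, Y=1, X=2) weight 1/120
  (W=0, U=0, Z=1, V=0, Y=2, X=1) weight 1/120
  (W=0, U=0, Z=1, V=0, Y=2, X=2) weight 1/120
  (W=0, U=0, Z=1, V=0, Y=3, X=1) weight 1/120
  (W=0, U=0, Z=1, V=0, Y=3, X=2) weight 1/120
  (W=0, U=0, Z=1, V=1, Y=1, X=1) weight 1/120
  (W=0, U=0, Z=1, V=1, Y=1, X=2) weight 1/120
  (W=1, U=1, Z=1, V=0, Y=1, X=1) weight 1/1980
  … 87 more
Group by W:
  weight(W=0) = 2/5
  weight(W=1) = 1/30
Total weight = 2/5 + 1/30 = 13/30
P(W=0 | obs) = 2/5 / 13/30 = 12/13
P(W=1 | obs) = 1/30 / 13/30 = 1/13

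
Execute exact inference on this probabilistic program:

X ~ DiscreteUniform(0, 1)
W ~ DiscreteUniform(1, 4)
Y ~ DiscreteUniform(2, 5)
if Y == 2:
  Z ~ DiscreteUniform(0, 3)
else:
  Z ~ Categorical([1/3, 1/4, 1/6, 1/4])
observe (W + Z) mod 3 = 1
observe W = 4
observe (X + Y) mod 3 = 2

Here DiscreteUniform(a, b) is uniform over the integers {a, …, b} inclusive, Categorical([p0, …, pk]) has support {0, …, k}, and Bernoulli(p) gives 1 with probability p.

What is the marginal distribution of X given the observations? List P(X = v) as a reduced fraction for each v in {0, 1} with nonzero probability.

Enumerate traces; 6 have nonzero weight after conditioning:
  (X=0, W=4, Y=2, Z=0) weight 1/128
  (X=0, W=4, Y=2, Z=3) weight 1/128
  (X=0, W=4, Y=5, Z=0) weight 1/96
  (X=0, W=4, Y=5, Z=3) weight 1/128
  (X=1, W=4, Y=4, Z=0) weight 1/96
  (X=1, W=4, Y=4, Z=3) weight 1/128
Group by X:
  weight(X=0) = 13/384
  weight(X=1) = 7/384
Total weight = 13/384 + 7/384 = 5/96
P(X=0 | obs) = 13/384 / 5/96 = 13/20
P(X=1 | obs) = 7/384 / 5/96 = 7/20

P(X=0) = 13/20, P(X=1) = 7/20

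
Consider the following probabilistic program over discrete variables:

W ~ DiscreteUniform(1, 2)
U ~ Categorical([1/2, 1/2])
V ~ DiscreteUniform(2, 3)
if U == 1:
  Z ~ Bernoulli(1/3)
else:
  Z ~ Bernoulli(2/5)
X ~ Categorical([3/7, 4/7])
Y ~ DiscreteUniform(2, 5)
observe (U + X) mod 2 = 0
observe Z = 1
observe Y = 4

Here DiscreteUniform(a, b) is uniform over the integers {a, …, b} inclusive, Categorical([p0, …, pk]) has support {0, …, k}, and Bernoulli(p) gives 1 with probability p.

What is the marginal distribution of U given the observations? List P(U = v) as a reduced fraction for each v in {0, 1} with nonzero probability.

Enumerate traces; 8 have nonzero weight after conditioning:
  (W=1, U=0, V=2, Z=1, X=0, Y=4) weight 3/560
  (W=1, U=0, V=3, Z=1, X=0, Y=4) weight 3/560
  (W=1, U=1, V=2, Z=1, X=1, Y=4) weight 1/168
  (W=1, U=1, V=3, Z=1, X=1, Y=4) weight 1/168
  (W=2, U=0, V=2, Z=1, X=0, Y=4) weight 3/560
  (W=2, U=0, V=3, Z=1, X=0, Y=4) weight 3/560
  (W=2, U=1, V=2, Z=1, X=1, Y=4) weight 1/168
  (W=2, U=1, V=3, Z=1, X=1, Y=4) weight 1/168
Group by U:
  weight(U=0) = 3/140
  weight(U=1) = 1/42
Total weight = 3/140 + 1/42 = 19/420
P(U=0 | obs) = 3/140 / 19/420 = 9/19
P(U=1 | obs) = 1/42 / 19/420 = 10/19

P(U=0) = 9/19, P(U=1) = 10/19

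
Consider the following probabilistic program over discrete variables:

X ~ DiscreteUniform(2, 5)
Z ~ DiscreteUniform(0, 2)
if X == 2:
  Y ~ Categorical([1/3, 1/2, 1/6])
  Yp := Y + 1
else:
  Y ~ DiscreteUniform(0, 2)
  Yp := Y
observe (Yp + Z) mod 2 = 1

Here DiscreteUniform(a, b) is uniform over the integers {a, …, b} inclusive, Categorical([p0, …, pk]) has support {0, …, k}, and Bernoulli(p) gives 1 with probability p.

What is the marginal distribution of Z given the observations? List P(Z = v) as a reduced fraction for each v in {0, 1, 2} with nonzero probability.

Enumerate traces; 17 have nonzero weight after conditioning:
  (X=2, Z=0, Y=0) weight 1/36
  (X=2, Z=0, Y=2) weight 1/72
  (X=2, Z=1, Y=1) weight 1/24
  (X=2, Z=2, Y=0) weight 1/36
  (X=2, Z=2, Y=2) weight 1/72
  (X=3, Z=0, Y=1) weight 1/36
  (X=3, Z=1, Y=0) weight 1/36
  (X=3, Z=1, Y=2) weight 1/36
  … 9 more
Group by Z:
  weight(Z=0) = 1/8
  weight(Z=1) = 5/24
  weight(Z=2) = 1/8
Total weight = 1/8 + 5/24 + 1/8 = 11/24
P(Z=0 | obs) = 1/8 / 11/24 = 3/11
P(Z=1 | obs) = 5/24 / 11/24 = 5/11
P(Z=2 | obs) = 1/8 / 11/24 = 3/11

P(Z=0) = 3/11, P(Z=1) = 5/11, P(Z=2) = 3/11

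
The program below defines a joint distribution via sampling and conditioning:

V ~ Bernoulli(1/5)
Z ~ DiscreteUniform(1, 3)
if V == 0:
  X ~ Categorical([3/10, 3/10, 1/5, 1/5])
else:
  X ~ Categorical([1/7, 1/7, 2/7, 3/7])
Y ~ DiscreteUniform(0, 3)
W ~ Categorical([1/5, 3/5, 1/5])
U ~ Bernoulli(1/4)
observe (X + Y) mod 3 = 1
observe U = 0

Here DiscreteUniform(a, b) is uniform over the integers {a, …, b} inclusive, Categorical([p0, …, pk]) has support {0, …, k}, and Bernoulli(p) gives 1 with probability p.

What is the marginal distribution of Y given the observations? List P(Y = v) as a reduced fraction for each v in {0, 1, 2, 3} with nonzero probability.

Enumerate traces; 90 have nonzero weight after conditioning:
  (V=0, Z=1, X=0, Y=1, W=0, U=0) weight 3/1000
  (V=0, Z=1, X=0, Y=1, W=1, U=0) weight 9/1000
  (V=0, Z=1, X=0, Y=1, W=2, U=0) weight 3/1000
  (V=0, Z=1, X=1, Y=0, W=0, U=0) weight 3/1000
  (V=0, Z=1, X=1, Y=0, W=1, U=0) weight 9/1000
  (V=0, Z=1, X=1, Y=0, W=2, U=0) weight 3/1000
  (V=0, Z=1, X=1, Y=3, W=0, U=0) weight 3/1000
  (V=0, Z=1, X=1, Y=3, W=1, U=0) weight 9/1000
  (V=0, Z=1, X=2, Y=2, W=0, U=0) weight 1/500
  … 81 more
Group by Y:
  weight(Y=0) = 141/2800
  weight(Y=1) = 27/280
  weight(Y=2) = 57/1400
  weight(Y=3) = 141/2800
Total weight = 141/2800 + 27/280 + 57/1400 + 141/2800 = 333/1400
P(Y=0 | obs) = 141/2800 / 333/1400 = 47/222
P(Y=1 | obs) = 27/280 / 333/1400 = 15/37
P(Y=2 | obs) = 57/1400 / 333/1400 = 19/111
P(Y=3 | obs) = 141/2800 / 333/1400 = 47/222

P(Y=0) = 47/222, P(Y=1) = 15/37, P(Y=2) = 19/111, P(Y=3) = 47/222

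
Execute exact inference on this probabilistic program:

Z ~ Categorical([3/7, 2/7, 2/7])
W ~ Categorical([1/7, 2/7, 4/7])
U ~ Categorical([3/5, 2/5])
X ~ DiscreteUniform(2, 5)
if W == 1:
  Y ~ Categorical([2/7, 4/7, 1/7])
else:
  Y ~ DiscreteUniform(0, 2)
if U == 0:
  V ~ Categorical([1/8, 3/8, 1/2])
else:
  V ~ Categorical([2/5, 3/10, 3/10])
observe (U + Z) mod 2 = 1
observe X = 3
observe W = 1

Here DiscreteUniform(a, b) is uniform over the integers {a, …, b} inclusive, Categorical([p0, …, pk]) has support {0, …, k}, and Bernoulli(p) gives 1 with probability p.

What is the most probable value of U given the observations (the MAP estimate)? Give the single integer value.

argmax_v P(U = v | obs) = 1

Enumerate traces; 27 have nonzero weight after conditioning:
  (Z=0, W=1, U=1, X=3, Y=0, V=0) weight 12/8575
  (Z=0, W=1, U=1, X=3, Y=0, V=1) weight 9/8575
  (Z=0, W=1, U=1, X=3, Y=0, V=2) weight 9/8575
  (Z=0, W=1, U=1, X=3, Y=1, V=0) weight 24/8575
  (Z=0, W=1, U=1, X=3, Y=1, V=1) weight 18/8575
  (Z=0, W=1, U=1, X=3, Y=1, V=2) weight 18/8575
  (Z=0, W=1, U=1, X=3, Y=2, V=0) weight 6/8575
  (Z=0, W=1, U=1, X=3, Y=2, V=1) weight 9/17150
  (Z=1, W=1, U=0, X=3, Y=0, V=0) weight 3/6860
  … 18 more
Group by U:
  weight(U=0) = 3/245
  weight(U=1) = 1/49
Total weight = 3/245 + 1/49 = 8/245
P(U=0 | obs) = 3/245 / 8/245 = 3/8
P(U=1 | obs) = 1/49 / 8/245 = 5/8
argmax = 1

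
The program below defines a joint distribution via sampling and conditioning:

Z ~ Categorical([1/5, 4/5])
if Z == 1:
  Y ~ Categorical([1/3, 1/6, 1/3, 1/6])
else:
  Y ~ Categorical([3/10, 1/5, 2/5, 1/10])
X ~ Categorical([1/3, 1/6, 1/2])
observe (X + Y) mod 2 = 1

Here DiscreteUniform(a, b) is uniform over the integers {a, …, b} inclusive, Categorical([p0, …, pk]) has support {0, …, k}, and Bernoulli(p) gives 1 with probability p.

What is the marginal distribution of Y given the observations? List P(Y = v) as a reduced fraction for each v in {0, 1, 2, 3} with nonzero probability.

P(Y=0) = 49/346, P(Y=1) = 65/173, P(Y=2) = 26/173, P(Y=3) = 115/346

Enumerate traces; 12 have nonzero weight after conditioning:
  (Z=0, Y=0, X=1) weight 1/100
  (Z=0, Y=1, X=0) weight 1/75
  (Z=0, Y=1, X=2) weight 1/50
  (Z=0, Y=2, X=1) weight 1/75
  (Z=0, Y=3, X=0) weight 1/150
  (Z=0, Y=3, X=2) weight 1/100
  (Z=1, Y=0, X=1) weight 2/45
  (Z=1, Y=1, X=0) weight 2/45
  … 4 more
Group by Y:
  weight(Y=0) = 49/900
  weight(Y=1) = 13/90
  weight(Y=2) = 13/225
  weight(Y=3) = 23/180
Total weight = 49/900 + 13/90 + 13/225 + 23/180 = 173/450
P(Y=0 | obs) = 49/900 / 173/450 = 49/346
P(Y=1 | obs) = 13/90 / 173/450 = 65/173
P(Y=2 | obs) = 13/225 / 173/450 = 26/173
P(Y=3 | obs) = 23/180 / 173/450 = 115/346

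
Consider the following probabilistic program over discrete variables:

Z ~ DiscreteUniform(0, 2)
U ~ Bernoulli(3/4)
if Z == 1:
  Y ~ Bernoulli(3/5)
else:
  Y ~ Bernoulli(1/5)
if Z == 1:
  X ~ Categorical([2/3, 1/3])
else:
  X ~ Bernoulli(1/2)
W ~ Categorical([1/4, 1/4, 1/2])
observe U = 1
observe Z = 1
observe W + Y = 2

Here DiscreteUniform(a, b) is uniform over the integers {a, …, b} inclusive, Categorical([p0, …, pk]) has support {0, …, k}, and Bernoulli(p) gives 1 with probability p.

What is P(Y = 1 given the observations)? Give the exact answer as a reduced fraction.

Enumerate traces; 4 have nonzero weight after conditioning:
  (Z=1, U=1, Y=0, X=0, W=2) weight 1/30
  (Z=1, U=1, Y=0, X=1, W=2) weight 1/60
  (Z=1, U=1, Y=1, X=0, W=1) weight 1/40
  (Z=1, U=1, Y=1, X=1, W=1) weight 1/80
Group by Y:
  weight(Y=0) = 1/20
  weight(Y=1) = 3/80
Total weight = 1/20 + 3/80 = 7/80
P(Y=0 | obs) = 1/20 / 7/80 = 4/7
P(Y=1 | obs) = 3/80 / 7/80 = 3/7

P(Y = 1 | obs) = 3/7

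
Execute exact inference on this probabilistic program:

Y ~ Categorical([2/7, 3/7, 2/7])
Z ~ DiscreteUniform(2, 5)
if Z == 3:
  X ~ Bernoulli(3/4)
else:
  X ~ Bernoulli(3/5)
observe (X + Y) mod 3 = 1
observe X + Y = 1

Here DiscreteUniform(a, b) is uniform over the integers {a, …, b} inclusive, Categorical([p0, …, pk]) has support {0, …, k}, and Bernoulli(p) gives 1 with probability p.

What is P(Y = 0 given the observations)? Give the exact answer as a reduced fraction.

Enumerate traces; 8 have nonzero weight after conditioning:
  (Y=0, Z=2, X=1) weight 3/70
  (Y=0, Z=3, X=1) weight 3/56
  (Y=0, Z=4, X=1) weight 3/70
  (Y=0, Z=5, X=1) weight 3/70
  (Y=1, Z=2, X=0) weight 3/70
  (Y=1, Z=3, X=0) weight 3/112
  (Y=1, Z=4, X=0) weight 3/70
  (Y=1, Z=5, X=0) weight 3/70
Group by Y:
  weight(Y=0) = 51/280
  weight(Y=1) = 87/560
Total weight = 51/280 + 87/560 = 27/80
P(Y=0 | obs) = 51/280 / 27/80 = 34/63
P(Y=1 | obs) = 87/560 / 27/80 = 29/63

P(Y = 0 | obs) = 34/63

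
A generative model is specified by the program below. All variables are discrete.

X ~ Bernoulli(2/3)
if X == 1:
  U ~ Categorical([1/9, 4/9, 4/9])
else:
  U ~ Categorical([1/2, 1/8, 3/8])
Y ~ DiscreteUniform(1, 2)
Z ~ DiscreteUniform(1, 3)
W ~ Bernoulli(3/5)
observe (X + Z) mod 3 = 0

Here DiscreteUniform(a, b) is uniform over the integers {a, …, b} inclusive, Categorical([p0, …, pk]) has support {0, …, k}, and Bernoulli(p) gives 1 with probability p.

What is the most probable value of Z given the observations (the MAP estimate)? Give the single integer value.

Enumerate traces; 24 have nonzero weight after conditioning:
  (X=0, U=0, Y=1, Z=3, W=0) weight 1/90
  (X=0, U=0, Y=1, Z=3, W=1) weight 1/60
  (X=0, U=0, Y=2, Z=3, W=0) weight 1/90
  (X=0, U=0, Y=2, Z=3, W=1) weight 1/60
  (X=0, U=1, Y=1, Z=3, W=0) weight 1/360
  (X=0, U=1, Y=1, Z=3, W=1) weight 1/240
  (X=0, U=1, Y=2, Z=3, W=0) weight 1/360
  (X=0, U=1, Y=2, Z=3, W=1) weight 1/240
  (X=1, U=0, Y=1, Z=2, W=0) weight 2/405
  … 15 more
Group by Z:
  weight(Z=2) = 2/9
  weight(Z=3) = 1/9
Total weight = 2/9 + 1/9 = 1/3
P(Z=2 | obs) = 2/9 / 1/3 = 2/3
P(Z=3 | obs) = 1/9 / 1/3 = 1/3
argmax = 2

argmax_v P(Z = v | obs) = 2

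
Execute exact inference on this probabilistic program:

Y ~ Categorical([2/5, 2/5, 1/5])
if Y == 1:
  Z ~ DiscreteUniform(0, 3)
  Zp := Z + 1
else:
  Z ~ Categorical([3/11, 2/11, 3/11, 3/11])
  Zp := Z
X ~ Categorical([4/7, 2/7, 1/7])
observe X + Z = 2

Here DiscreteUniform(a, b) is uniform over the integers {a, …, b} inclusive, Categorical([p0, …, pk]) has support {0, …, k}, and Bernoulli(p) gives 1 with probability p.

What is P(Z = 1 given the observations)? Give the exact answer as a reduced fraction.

P(Z = 1 | obs) = 46/191

Enumerate traces; 9 have nonzero weight after conditioning:
  (Y=0, Z=0, X=2) weight 6/385
  (Y=0, Z=1, X=1) weight 8/385
  (Y=0, Z=2, X=0) weight 24/385
  (Y=1, Z=0, X=2) weight 1/70
  (Y=1, Z=1, X=1) weight 1/35
  (Y=1, Z=2, X=0) weight 2/35
  (Y=2, Z=0, X=2) weight 3/385
  (Y=2, Z=1, X=1) weight 4/385
  … 1 more
Group by Z:
  weight(Z=0) = 29/770
  weight(Z=1) = 23/385
  weight(Z=2) = 58/385
Total weight = 29/770 + 23/385 + 58/385 = 191/770
P(Z=0 | obs) = 29/770 / 191/770 = 29/191
P(Z=1 | obs) = 23/385 / 191/770 = 46/191
P(Z=2 | obs) = 58/385 / 191/770 = 116/191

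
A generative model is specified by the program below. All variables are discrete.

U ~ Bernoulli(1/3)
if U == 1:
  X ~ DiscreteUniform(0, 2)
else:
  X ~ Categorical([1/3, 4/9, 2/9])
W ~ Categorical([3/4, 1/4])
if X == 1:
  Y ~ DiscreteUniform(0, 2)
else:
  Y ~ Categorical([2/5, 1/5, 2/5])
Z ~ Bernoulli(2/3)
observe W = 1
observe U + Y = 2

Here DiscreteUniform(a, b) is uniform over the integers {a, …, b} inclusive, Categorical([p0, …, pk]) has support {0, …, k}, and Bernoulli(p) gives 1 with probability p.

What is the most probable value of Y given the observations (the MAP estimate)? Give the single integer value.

argmax_v P(Y = v | obs) = 2

Enumerate traces; 12 have nonzero weight after conditioning:
  (U=0, X=0, W=1, Y=2, Z=0) weight 1/135
  (U=0, X=0, W=1, Y=2, Z=1) weight 2/135
  (U=0, X=1, W=1, Y=2, Z=0) weight 2/243
  (U=0, X=1, W=1, Y=2, Z=1) weight 4/243
  (U=0, X=2, W=1, Y=2, Z=0) weight 2/405
  (U=0, X=2, W=1, Y=2, Z=1) weight 4/405
  (U=1, X=0, W=1, Y=1, Z=0) weight 1/540
  (U=1, X=0, W=1, Y=1, Z=1) weight 1/270
  … 4 more
Group by Y:
  weight(Y=1) = 11/540
  weight(Y=2) = 5/81
Total weight = 11/540 + 5/81 = 133/1620
P(Y=1 | obs) = 11/540 / 133/1620 = 33/133
P(Y=2 | obs) = 5/81 / 133/1620 = 100/133
argmax = 2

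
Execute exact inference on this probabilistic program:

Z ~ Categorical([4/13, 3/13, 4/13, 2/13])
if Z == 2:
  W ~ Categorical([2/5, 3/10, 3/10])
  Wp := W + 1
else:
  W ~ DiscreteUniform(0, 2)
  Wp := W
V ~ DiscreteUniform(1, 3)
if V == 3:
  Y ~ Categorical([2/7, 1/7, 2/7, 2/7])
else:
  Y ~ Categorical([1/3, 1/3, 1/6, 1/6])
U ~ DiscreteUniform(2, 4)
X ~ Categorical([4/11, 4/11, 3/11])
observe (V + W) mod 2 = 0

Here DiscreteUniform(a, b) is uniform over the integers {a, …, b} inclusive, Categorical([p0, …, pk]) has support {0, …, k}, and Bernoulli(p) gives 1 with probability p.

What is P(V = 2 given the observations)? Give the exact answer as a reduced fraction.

Enumerate traces; 576 have nonzero weight after conditioning:
  (Z=0, W=0, V=2, Y=0, U=2, X=0) weight 16/11583
  (Z=0, W=0, V=2, Y=0, U=2, X=1) weight 16/11583
  (Z=0, W=0, V=2, Y=0, U=2, X=2) weight 4/3861
  (Z=0, W=0, V=2, Y=0, U=3, X=0) weight 16/11583
  (Z=0, W=0, V=2, Y=0, U=3, X=1) weight 16/11583
  (Z=0, W=0, V=2, Y=0, U=3, X=2) weight 4/3861
  (Z=0, W=0, V=2, Y=0, U=4, X=0) weight 16/11583
  (Z=0, W=0, V=2, Y=0, U=4, X=1) weight 16/11583
  (Z=0, W=1, V=1, Y=0, U=2, X=0) weight 16/11583
  (Z=0, W=1, V=3, Y=0, U=2, X=0) weight 32/27027
  … 566 more
Group by V:
  weight(V=1) = 7/65
  weight(V=2) = 44/195
  weight(V=3) = 7/65
Total weight = 7/65 + 44/195 + 7/65 = 86/195
P(V=1 | obs) = 7/65 / 86/195 = 21/86
P(V=2 | obs) = 44/195 / 86/195 = 22/43
P(V=3 | obs) = 7/65 / 86/195 = 21/86

P(V = 2 | obs) = 22/43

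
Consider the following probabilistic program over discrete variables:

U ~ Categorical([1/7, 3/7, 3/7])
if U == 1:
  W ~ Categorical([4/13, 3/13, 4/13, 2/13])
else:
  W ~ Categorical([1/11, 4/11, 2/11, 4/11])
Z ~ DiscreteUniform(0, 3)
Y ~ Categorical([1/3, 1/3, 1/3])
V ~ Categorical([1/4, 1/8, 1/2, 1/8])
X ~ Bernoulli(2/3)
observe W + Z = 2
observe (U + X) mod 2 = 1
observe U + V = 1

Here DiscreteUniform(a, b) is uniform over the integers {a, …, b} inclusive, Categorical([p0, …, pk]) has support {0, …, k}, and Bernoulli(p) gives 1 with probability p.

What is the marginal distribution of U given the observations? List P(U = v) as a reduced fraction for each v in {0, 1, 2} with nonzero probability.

Enumerate traces; 18 have nonzero weight after conditioning:
  (U=0, W=0, Z=2, Y=0, V=1, X=1) weight 1/11088
  (U=0, W=0, Z=2, Y=1, V=1, X=1) weight 1/11088
  (U=0, W=0, Z=2, Y=2, V=1, X=1) weight 1/11088
  (U=0, W=1, Z=1, Y=0, V=1, X=1) weight 1/2772
  (U=0, W=1, Z=1, Y=1, V=1, X=1) weight 1/2772
  (U=0, W=1, Z=1, Y=2, V=1, X=1) weight 1/2772
  (U=0, W=2, Z=0, Y=0, V=1, X=1) weight 1/5544
  (U=0, W=2, Z=0, Y=1, V=1, X=1) weight 1/5544
  (U=1, W=0, Z=2, Y=0, V=0, X=0) weight 1/1092
  … 9 more
Group by U:
  weight(U=0) = 1/528
  weight(U=1) = 11/1456
Total weight = 1/528 + 11/1456 = 227/24024
P(U=0 | obs) = 1/528 / 227/24024 = 91/454
P(U=1 | obs) = 11/1456 / 227/24024 = 363/454

P(U=0) = 91/454, P(U=1) = 363/454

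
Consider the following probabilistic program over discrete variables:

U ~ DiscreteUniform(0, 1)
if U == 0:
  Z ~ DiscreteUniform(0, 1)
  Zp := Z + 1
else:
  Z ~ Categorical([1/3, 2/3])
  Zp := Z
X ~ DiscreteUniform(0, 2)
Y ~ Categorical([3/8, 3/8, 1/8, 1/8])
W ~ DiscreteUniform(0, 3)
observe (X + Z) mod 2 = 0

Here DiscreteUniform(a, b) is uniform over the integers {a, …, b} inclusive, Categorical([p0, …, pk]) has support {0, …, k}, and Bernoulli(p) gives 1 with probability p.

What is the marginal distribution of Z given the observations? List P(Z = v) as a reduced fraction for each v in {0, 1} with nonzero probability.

P(Z=0) = 10/17, P(Z=1) = 7/17

Enumerate traces; 96 have nonzero weight after conditioning:
  (U=0, Z=0, X=0, Y=0, W=0) weight 1/128
  (U=0, Z=0, X=0, Y=0, W=1) weight 1/128
  (U=0, Z=0, X=0, Y=0, W=2) weight 1/128
  (U=0, Z=0, X=0, Y=0, W=3) weight 1/128
  (U=0, Z=0, X=0, Y=1, W=0) weight 1/128
  (U=0, Z=0, X=0, Y=1, W=1) weight 1/128
  (U=0, Z=0, X=0, Y=1, W=2) weight 1/128
  (U=0, Z=0, X=0, Y=1, W=3) weight 1/128
  (U=0, Z=1, X=1, Y=0, W=0) weight 1/128
  … 87 more
Group by Z:
  weight(Z=0) = 5/18
  weight(Z=1) = 7/36
Total weight = 5/18 + 7/36 = 17/36
P(Z=0 | obs) = 5/18 / 17/36 = 10/17
P(Z=1 | obs) = 7/36 / 17/36 = 7/17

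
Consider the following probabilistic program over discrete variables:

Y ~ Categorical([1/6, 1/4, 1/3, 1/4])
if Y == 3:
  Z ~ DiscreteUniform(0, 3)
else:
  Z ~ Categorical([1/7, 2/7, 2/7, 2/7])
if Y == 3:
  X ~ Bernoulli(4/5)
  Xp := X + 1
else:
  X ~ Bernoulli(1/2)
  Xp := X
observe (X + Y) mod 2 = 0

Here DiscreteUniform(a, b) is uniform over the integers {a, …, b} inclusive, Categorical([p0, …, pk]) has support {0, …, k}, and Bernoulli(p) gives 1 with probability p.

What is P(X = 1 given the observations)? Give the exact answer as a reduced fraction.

Enumerate traces; 16 have nonzero weight after conditioning:
  (Y=0, Z=0, X=0) weight 1/84
  (Y=0, Z=1, X=0) weight 1/42
  (Y=0, Z=2, X=0) weight 1/42
  (Y=0, Z=3, X=0) weight 1/42
  (Y=1, Z=0, X=1) weight 1/56
  (Y=1, Z=1, X=1) weight 1/28
  (Y=1, Z=2, X=1) weight 1/28
  (Y=1, Z=3, X=1) weight 1/28
  … 8 more
Group by X:
  weight(X=0) = 1/4
  weight(X=1) = 13/40
Total weight = 1/4 + 13/40 = 23/40
P(X=0 | obs) = 1/4 / 23/40 = 10/23
P(X=1 | obs) = 13/40 / 23/40 = 13/23

P(X = 1 | obs) = 13/23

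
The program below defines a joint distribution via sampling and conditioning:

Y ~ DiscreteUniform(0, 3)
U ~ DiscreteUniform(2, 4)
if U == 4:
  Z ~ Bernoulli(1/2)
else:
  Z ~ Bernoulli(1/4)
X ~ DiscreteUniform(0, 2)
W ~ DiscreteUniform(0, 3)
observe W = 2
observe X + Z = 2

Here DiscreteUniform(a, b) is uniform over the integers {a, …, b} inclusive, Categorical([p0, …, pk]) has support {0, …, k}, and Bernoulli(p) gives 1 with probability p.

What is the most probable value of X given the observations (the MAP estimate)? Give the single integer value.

Enumerate traces; 24 have nonzero weight after conditioning:
  (Y=0, U=2, Z=0, X=2, W=2) weight 1/192
  (Y=0, U=2, Z=1, X=1, W=2) weight 1/576
  (Y=0, U=3, Z=0, X=2, W=2) weight 1/192
  (Y=0, U=3, Z=1, X=1, W=2) weight 1/576
  (Y=0, U=4, Z=0, X=2, W=2) weight 1/288
  (Y=0, U=4, Z=1, X=1, W=2) weight 1/288
  (Y=1, U=2, Z=0, X=2, W=2) weight 1/192
  (Y=1, U=2, Z=1, X=1, W=2) weight 1/576
  … 16 more
Group by X:
  weight(X=1) = 1/36
  weight(X=2) = 1/18
Total weight = 1/36 + 1/18 = 1/12
P(X=1 | obs) = 1/36 / 1/12 = 1/3
P(X=2 | obs) = 1/18 / 1/12 = 2/3
argmax = 2

argmax_v P(X = v | obs) = 2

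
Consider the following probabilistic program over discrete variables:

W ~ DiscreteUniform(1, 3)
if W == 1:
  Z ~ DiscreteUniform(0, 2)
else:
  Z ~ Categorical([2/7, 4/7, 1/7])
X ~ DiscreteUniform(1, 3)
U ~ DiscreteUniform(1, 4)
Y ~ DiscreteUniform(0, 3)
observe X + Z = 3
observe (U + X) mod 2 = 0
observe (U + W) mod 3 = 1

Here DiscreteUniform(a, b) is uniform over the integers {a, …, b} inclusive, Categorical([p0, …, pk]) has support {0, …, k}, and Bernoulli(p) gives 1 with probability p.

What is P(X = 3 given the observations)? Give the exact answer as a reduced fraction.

P(X = 3 | obs) = 13/47

Enumerate traces; 24 have nonzero weight after conditioning:
  (W=1, Z=0, X=3, U=3, Y=0) weight 1/432
  (W=1, Z=0, X=3, U=3, Y=1) weight 1/432
  (W=1, Z=0, X=3, U=3, Y=2) weight 1/432
  (W=1, Z=0, X=3, U=3, Y=3) weight 1/432
  (W=1, Z=2, X=1, U=3, Y=0) weight 1/432
  (W=1, Z=2, X=1, U=3, Y=1) weight 1/432
  (W=1, Z=2, X=1, U=3, Y=2) weight 1/432
  (W=1, Z=2, X=1, U=3, Y=3) weight 1/432
  (W=2, Z=1, X=2, U=2, Y=0) weight 1/252
  … 15 more
Group by X:
  weight(X=1) = 5/378
  weight(X=2) = 2/63
  weight(X=3) = 13/756
Total weight = 5/378 + 2/63 + 13/756 = 47/756
P(X=1 | obs) = 5/378 / 47/756 = 10/47
P(X=2 | obs) = 2/63 / 47/756 = 24/47
P(X=3 | obs) = 13/756 / 47/756 = 13/47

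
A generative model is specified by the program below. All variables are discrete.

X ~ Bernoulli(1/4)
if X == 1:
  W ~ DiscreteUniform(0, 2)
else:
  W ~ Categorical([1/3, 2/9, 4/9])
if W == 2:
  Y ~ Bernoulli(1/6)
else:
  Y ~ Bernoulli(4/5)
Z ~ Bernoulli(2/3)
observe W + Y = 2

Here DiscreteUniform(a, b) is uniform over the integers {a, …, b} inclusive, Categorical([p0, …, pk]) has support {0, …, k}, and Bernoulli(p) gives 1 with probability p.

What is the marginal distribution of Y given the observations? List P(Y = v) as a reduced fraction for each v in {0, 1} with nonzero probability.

P(Y=0) = 125/197, P(Y=1) = 72/197

Enumerate traces; 8 have nonzero weight after conditioning:
  (X=0, W=1, Y=1, Z=0) weight 2/45
  (X=0, W=1, Y=1, Z=1) weight 4/45
  (X=0, W=2, Y=0, Z=0) weight 5/54
  (X=0, W=2, Y=0, Z=1) weight 5/27
  (X=1, W=1, Y=1, Z=0) weight 1/45
  (X=1, W=1, Y=1, Z=1) weight 2/45
  (X=1, W=2, Y=0, Z=0) weight 5/216
  (X=1, W=2, Y=0, Z=1) weight 5/108
Group by Y:
  weight(Y=0) = 25/72
  weight(Y=1) = 1/5
Total weight = 25/72 + 1/5 = 197/360
P(Y=0 | obs) = 25/72 / 197/360 = 125/197
P(Y=1 | obs) = 1/5 / 197/360 = 72/197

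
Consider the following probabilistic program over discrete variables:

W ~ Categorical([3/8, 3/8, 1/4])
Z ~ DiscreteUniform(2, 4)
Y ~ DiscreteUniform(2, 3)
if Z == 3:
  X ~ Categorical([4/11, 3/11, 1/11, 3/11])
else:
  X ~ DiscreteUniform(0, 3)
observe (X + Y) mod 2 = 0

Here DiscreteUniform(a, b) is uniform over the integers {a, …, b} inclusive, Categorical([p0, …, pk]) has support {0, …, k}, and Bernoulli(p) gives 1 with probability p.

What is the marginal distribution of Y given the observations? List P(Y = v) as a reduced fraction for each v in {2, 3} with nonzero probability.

P(Y=2) = 16/33, P(Y=3) = 17/33

Enumerate traces; 36 have nonzero weight after conditioning:
  (W=0, Z=2, Y=2, X=0) weight 1/64
  (W=0, Z=2, Y=2, X=2) weight 1/64
  (W=0, Z=2, Y=3, X=1) weight 1/64
  (W=0, Z=2, Y=3, X=3) weight 1/64
  (W=0, Z=3, Y=2, X=0) weight 1/44
  (W=0, Z=3, Y=2, X=2) weight 1/176
  (W=0, Z=3, Y=3, X=1) weight 3/176
  (W=0, Z=3, Y=3, X=3) weight 3/176
  … 28 more
Group by Y:
  weight(Y=2) = 8/33
  weight(Y=3) = 17/66
Total weight = 8/33 + 17/66 = 1/2
P(Y=2 | obs) = 8/33 / 1/2 = 16/33
P(Y=3 | obs) = 17/66 / 1/2 = 17/33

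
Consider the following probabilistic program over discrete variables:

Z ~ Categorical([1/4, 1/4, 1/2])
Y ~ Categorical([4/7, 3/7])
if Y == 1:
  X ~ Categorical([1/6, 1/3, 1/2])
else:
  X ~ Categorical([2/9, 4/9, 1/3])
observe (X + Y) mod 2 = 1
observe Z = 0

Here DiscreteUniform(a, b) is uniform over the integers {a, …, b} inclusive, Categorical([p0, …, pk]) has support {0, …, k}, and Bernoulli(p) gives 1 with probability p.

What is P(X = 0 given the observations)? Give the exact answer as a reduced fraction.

Enumerate traces; 3 have nonzero weight after conditioning:
  (Z=0, Y=0, X=1) weight 4/63
  (Z=0, Y=1, X=0) weight 1/56
  (Z=0, Y=1, X=2) weight 3/56
Group by X:
  weight(X=0) = 1/56
  weight(X=1) = 4/63
  weight(X=2) = 3/56
Total weight = 1/56 + 4/63 + 3/56 = 17/126
P(X=0 | obs) = 1/56 / 17/126 = 9/68
P(X=1 | obs) = 4/63 / 17/126 = 8/17
P(X=2 | obs) = 3/56 / 17/126 = 27/68

P(X = 0 | obs) = 9/68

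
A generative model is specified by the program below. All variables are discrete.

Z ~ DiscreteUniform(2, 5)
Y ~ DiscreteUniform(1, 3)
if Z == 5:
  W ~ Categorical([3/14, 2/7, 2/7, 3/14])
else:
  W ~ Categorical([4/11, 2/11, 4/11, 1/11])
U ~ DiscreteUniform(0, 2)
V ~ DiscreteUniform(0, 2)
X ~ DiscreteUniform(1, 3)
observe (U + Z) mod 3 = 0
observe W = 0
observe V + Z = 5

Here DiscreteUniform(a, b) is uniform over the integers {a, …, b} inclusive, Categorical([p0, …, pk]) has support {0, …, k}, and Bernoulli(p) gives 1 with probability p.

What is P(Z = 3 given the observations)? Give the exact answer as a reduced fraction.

Enumerate traces; 27 have nonzero weight after conditioning:
  (Z=3, Y=1, W=0, U=0, V=2, X=1) weight 1/891
  (Z=3, Y=1, W=0, U=0, V=2, X=2) weight 1/891
  (Z=3, Y=1, W=0, U=0, V=2, X=3) weight 1/891
  (Z=3, Y=2, W=0, U=0, V=2, X=1) weight 1/891
  (Z=3, Y=2, W=0, U=0, V=2, X=2) weight 1/891
  (Z=3, Y=2, W=0, U=0, V=2, X=3) weight 1/891
  (Z=3, Y=3, W=0, U=0, V=2, X=1) weight 1/891
  (Z=3, Y=3, W=0, U=0, V=2, X=2) weight 1/891
  (Z=4, Y=1, W=0, U=2, V=1, X=1) weight 1/891
  (Z=5, Y=1, W=0, U=1, V=0, X=1) weight 1/1512
  … 17 more
Group by Z:
  weight(Z=3) = 1/99
  weight(Z=4) = 1/99
  weight(Z=5) = 1/168
Total weight = 1/99 + 1/99 + 1/168 = 145/5544
P(Z=3 | obs) = 1/99 / 145/5544 = 56/145
P(Z=4 | obs) = 1/99 / 145/5544 = 56/145
P(Z=5 | obs) = 1/168 / 145/5544 = 33/145

P(Z = 3 | obs) = 56/145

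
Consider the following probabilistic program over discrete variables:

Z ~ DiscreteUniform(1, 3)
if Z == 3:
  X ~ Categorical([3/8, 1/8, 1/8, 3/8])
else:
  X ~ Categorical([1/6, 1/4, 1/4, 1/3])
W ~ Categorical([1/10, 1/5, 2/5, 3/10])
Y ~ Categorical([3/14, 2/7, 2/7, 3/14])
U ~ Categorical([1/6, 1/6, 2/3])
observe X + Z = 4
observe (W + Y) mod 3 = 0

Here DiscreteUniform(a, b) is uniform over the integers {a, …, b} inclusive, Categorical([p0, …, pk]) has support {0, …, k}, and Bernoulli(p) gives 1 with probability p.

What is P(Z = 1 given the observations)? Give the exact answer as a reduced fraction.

Enumerate traces; 54 have nonzero weight after conditioning:
  (Z=1, X=3, W=0, Y=0, U=0) weight 1/2520
  (Z=1, X=3, W=0, Y=0, U=1) weight 1/2520
  (Z=1, X=3, W=0, Y=0, U=2) weight 1/630
  (Z=1, X=3, W=0, Y=3, U=0) weight 1/2520
  (Z=1, X=3, W=0, Y=3, U=1) weight 1/2520
  (Z=1, X=3, W=0, Y=3, U=2) weight 1/630
  (Z=1, X=3, W=1, Y=2, U=0) weight 1/945
  (Z=1, X=3, W=1, Y=2, U=1) weight 1/945
  (Z=2, X=2, W=0, Y=0, U=0) weight 1/3360
  (Z=3, X=1, W=0, Y=0, U=0) weight 1/6720
  … 44 more
Group by Z:
  weight(Z=1) = 4/105
  weight(Z=2) = 1/35
  weight(Z=3) = 1/70
Total weight = 4/105 + 1/35 + 1/70 = 17/210
P(Z=1 | obs) = 4/105 / 17/210 = 8/17
P(Z=2 | obs) = 1/35 / 17/210 = 6/17
P(Z=3 | obs) = 1/70 / 17/210 = 3/17

P(Z = 1 | obs) = 8/17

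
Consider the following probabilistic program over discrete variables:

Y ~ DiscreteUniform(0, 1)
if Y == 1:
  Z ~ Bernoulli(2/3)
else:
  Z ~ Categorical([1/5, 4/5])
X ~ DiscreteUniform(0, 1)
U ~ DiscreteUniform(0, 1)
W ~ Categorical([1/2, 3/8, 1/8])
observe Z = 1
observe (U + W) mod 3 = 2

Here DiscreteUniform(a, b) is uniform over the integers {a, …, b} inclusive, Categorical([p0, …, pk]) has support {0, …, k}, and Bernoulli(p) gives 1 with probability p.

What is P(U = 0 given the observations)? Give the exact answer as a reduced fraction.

Enumerate traces; 8 have nonzero weight after conditioning:
  (Y=0, Z=1, X=0, U=0, W=2) weight 1/80
  (Y=0, Z=1, X=0, U=1, W=1) weight 3/80
  (Y=0, Z=1, X=1, U=0, W=2) weight 1/80
  (Y=0, Z=1, X=1, U=1, W=1) weight 3/80
  (Y=1, Z=1, X=0, U=0, W=2) weight 1/96
  (Y=1, Z=1, X=0, U=1, W=1) weight 1/32
  (Y=1, Z=1, X=1, U=0, W=2) weight 1/96
  (Y=1, Z=1, X=1, U=1, W=1) weight 1/32
Group by U:
  weight(U=0) = 11/240
  weight(U=1) = 11/80
Total weight = 11/240 + 11/80 = 11/60
P(U=0 | obs) = 11/240 / 11/60 = 1/4
P(U=1 | obs) = 11/80 / 11/60 = 3/4

P(U = 0 | obs) = 1/4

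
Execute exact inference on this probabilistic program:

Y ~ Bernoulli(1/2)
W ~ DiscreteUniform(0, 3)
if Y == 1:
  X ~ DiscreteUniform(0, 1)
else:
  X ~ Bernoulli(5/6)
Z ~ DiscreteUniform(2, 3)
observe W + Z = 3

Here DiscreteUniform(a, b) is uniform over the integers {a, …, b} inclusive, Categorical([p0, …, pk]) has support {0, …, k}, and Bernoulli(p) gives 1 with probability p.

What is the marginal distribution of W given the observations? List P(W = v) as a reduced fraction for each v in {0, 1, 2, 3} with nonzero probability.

P(W=0) = 1/2, P(W=1) = 1/2

Enumerate traces; 8 have nonzero weight after conditioning:
  (Y=0, W=0, X=0, Z=3) weight 1/96
  (Y=0, W=0, X=1, Z=3) weight 5/96
  (Y=0, W=1, X=0, Z=2) weight 1/96
  (Y=0, W=1, X=1, Z=2) weight 5/96
  (Y=1, W=0, X=0, Z=3) weight 1/32
  (Y=1, W=0, X=1, Z=3) weight 1/32
  (Y=1, W=1, X=0, Z=2) weight 1/32
  (Y=1, W=1, X=1, Z=2) weight 1/32
Group by W:
  weight(W=0) = 1/8
  weight(W=1) = 1/8
Total weight = 1/8 + 1/8 = 1/4
P(W=0 | obs) = 1/8 / 1/4 = 1/2
P(W=1 | obs) = 1/8 / 1/4 = 1/2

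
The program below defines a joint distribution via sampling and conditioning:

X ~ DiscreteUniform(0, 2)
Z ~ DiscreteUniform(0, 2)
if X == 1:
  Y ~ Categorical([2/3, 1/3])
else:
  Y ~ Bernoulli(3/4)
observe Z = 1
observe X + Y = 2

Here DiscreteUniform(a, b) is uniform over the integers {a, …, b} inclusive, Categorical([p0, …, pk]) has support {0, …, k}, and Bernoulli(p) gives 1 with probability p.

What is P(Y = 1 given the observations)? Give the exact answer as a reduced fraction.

Enumerate traces; 2 have nonzero weight after conditioning:
  (X=1, Z=1, Y=1) weight 1/27
  (X=2, Z=1, Y=0) weight 1/36
Group by Y:
  weight(Y=0) = 1/36
  weight(Y=1) = 1/27
Total weight = 1/36 + 1/27 = 7/108
P(Y=0 | obs) = 1/36 / 7/108 = 3/7
P(Y=1 | obs) = 1/27 / 7/108 = 4/7

P(Y = 1 | obs) = 4/7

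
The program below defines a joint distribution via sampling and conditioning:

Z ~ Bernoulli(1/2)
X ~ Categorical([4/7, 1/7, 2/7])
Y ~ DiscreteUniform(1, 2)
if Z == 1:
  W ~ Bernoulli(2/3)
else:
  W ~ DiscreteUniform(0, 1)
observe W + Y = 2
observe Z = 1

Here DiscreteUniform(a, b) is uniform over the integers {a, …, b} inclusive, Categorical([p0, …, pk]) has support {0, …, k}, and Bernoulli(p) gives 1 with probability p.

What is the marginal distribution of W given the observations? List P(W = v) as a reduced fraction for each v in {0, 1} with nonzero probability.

P(W=0) = 1/3, P(W=1) = 2/3

Enumerate traces; 6 have nonzero weight after conditioning:
  (Z=1, X=0, Y=1, W=1) weight 2/21
  (Z=1, X=0, Y=2, W=0) weight 1/21
  (Z=1, X=1, Y=1, W=1) weight 1/42
  (Z=1, X=1, Y=2, W=0) weight 1/84
  (Z=1, X=2, Y=1, W=1) weight 1/21
  (Z=1, X=2, Y=2, W=0) weight 1/42
Group by W:
  weight(W=0) = 1/12
  weight(W=1) = 1/6
Total weight = 1/12 + 1/6 = 1/4
P(W=0 | obs) = 1/12 / 1/4 = 1/3
P(W=1 | obs) = 1/6 / 1/4 = 2/3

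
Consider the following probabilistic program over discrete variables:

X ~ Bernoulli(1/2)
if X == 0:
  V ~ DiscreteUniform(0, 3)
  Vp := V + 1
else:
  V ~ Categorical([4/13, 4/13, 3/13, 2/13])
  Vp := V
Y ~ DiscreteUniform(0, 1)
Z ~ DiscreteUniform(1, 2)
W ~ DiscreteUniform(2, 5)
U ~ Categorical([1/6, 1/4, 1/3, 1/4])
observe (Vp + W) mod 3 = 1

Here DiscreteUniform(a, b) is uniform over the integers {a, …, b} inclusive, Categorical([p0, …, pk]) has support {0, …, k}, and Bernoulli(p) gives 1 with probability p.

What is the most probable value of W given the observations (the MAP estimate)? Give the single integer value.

Enumerate traces; 160 have nonzero weight after conditioning:
  (X=0, V=0, Y=0, Z=1, W=3, U=0) weight 1/768
  (X=0, V=0, Y=0, Z=1, W=3, U=1) weight 1/512
  (X=0, V=0, Y=0, Z=1, W=3, U=2) weight 1/384
  (X=0, V=0, Y=0, Z=1, W=3, U=3) weight 1/512
  (X=0, V=0, Y=0, Z=2, W=3, U=0) weight 1/768
  (X=0, V=0, Y=0, Z=2, W=3, U=1) weight 1/512
  (X=0, V=0, Y=0, Z=2, W=3, U=2) weight 1/384
  (X=0, V=0, Y=0, Z=2, W=3, U=3) weight 1/512
  (X=0, V=1, Y=0, Z=1, W=2, U=0) weight 1/768
  (X=0, V=1, Y=0, Z=1, W=5, U=0) weight 1/768
  … 150 more
Group by W:
  weight(W=2) = 25/416
  weight(W=3) = 21/208
  weight(W=4) = 37/416
  weight(W=5) = 25/416
Total weight = 25/416 + 21/208 + 37/416 + 25/416 = 129/416
P(W=2 | obs) = 25/416 / 129/416 = 25/129
P(W=3 | obs) = 21/208 / 129/416 = 14/43
P(W=4 | obs) = 37/416 / 129/416 = 37/129
P(W=5 | obs) = 25/416 / 129/416 = 25/129
argmax = 3

argmax_v P(W = v | obs) = 3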